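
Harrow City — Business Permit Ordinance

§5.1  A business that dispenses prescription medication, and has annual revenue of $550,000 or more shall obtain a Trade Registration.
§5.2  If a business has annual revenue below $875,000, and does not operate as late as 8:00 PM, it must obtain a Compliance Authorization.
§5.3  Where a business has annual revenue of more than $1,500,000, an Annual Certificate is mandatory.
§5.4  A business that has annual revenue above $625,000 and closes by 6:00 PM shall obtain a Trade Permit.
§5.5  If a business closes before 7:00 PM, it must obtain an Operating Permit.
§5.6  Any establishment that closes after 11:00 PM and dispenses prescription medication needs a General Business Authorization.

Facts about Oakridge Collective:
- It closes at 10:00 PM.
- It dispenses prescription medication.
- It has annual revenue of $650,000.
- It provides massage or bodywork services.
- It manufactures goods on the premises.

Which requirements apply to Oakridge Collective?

§5.1 dispenses prescription medication; revenue $650,000 ≥ $550,000 → Trade Registration required.
§5.2 revenue $650,000 < $875,000; closes 10:00 PM, after 8:00 PM → Compliance Authorization not required.
§5.3 revenue $650,000 ≤ $1,500,000 → Annual Certificate not required.
§5.4 revenue $650,000 > $625,000; closes 10:00 PM, after 6:00 PM → Trade Permit not required.
§5.5 closes 10:00 PM, after 7:00 PM → Operating Permit not required.
§5.6 closes 10:00 PM, at/before 11:00 PM; dispenses prescription medication → General Business Authorization not required.

Trade Registration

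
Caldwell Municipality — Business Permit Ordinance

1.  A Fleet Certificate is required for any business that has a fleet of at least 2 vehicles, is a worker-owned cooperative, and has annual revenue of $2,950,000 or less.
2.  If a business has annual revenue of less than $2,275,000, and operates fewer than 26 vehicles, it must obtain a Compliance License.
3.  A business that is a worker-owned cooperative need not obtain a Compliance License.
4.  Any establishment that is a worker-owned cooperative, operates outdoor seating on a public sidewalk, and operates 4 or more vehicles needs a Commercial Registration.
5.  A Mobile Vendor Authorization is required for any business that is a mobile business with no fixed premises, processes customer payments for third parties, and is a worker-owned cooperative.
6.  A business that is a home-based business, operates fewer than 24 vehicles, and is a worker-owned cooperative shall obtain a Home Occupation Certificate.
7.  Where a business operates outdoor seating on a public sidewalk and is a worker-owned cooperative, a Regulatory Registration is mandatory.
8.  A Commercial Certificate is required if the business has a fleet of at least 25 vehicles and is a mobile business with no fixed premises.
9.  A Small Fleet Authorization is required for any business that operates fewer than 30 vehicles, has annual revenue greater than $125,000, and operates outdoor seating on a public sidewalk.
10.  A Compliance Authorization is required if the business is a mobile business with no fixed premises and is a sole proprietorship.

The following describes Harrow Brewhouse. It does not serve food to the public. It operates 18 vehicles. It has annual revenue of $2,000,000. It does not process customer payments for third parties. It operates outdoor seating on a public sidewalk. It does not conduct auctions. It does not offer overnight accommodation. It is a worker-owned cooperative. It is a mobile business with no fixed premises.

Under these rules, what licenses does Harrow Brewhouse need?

1. vehicles 18 ≥ 2; is a worker-owned cooperative; revenue $2,000,000 ≤ $2,950,000 → Fleet Certificate required.
2. revenue $2,000,000 < $2,275,000; vehicles 18 < 26 → Compliance License required.
3. is a worker-owned cooperative → exempt from Compliance License.
4. is a worker-owned cooperative; operates outdoor seating on a public sidewalk; vehicles 18 ≥ 4 → Commercial Registration required.
5. is a mobile business with no fixed premises; does not process customer payments for third parties; is a worker-owned cooperative → Mobile Vendor Authorization not required.
6. is a mobile business with no fixed premises (not: is a home-based business); vehicles 18 < 24; is a worker-owned cooperative → Home Occupation Certificate not required.
7. operates outdoor seating on a public sidewalk; is a worker-owned cooperative → Regulatory Registration required.
8. vehicles 18 < 25; is a mobile business with no fixed premises → Commercial Certificate not required.
9. vehicles 18 < 30; revenue $2,000,000 > $125,000; operates outdoor seating on a public sidewalk → Small Fleet Authorization required.
10. is a mobile business with no fixed premises; is a worker-owned cooperative (not: is a sole proprietorship) → Compliance Authorization not required.

Commercial Registration, Fleet Certificate, Regulatory Registration, Small Fleet Authorization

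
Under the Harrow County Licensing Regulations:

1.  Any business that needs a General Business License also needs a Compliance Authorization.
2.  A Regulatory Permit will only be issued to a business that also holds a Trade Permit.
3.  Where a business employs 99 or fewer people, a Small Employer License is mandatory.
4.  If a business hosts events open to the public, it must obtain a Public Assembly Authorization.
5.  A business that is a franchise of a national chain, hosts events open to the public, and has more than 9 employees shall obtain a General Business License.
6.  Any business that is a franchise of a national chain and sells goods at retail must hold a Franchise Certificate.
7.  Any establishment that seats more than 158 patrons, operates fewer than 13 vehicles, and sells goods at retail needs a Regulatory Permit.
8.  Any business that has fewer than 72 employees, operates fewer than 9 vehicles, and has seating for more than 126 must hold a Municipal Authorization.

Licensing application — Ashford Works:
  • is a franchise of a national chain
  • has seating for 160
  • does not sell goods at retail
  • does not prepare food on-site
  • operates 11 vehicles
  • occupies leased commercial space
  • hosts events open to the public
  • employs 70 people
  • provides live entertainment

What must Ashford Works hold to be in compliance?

Compliance Authorization, General Business License, Public Assembly Authorization, Small Employer License

1. General Business License is required → Compliance Authorization also required.
2. Regulatory Permit is not required → no effect.
3. employees 70 ≤ 99 → Small Employer License required.
4. hosts events open to the public → Public Assembly Authorization required.
5. is a franchise of a national chain; hosts events open to the public; employees 70 > 9 → General Business License required.
6. is a franchise of a national chain; does not sell goods at retail → Franchise Certificate not required.
7. seating 160 > 158; vehicles 11 < 13; does not sell goods at retail → Regulatory Permit not required.
8. employees 70 < 72; vehicles 11 ≥ 9; seating 160 > 126 → Municipal Authorization not required.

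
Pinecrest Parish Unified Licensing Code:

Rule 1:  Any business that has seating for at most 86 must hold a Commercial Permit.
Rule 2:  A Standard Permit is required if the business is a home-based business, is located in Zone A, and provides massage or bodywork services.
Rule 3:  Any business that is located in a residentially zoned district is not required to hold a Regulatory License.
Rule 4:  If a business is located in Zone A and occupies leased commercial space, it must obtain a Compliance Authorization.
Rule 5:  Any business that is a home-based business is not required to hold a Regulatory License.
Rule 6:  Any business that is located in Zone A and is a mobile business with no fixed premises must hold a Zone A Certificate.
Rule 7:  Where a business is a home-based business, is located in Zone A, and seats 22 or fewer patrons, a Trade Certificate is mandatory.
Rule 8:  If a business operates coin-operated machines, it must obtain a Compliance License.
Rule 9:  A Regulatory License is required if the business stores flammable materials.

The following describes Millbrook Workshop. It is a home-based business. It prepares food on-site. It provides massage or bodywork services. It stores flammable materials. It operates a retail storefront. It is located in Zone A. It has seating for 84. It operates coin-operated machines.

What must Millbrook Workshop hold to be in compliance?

Rule 1: seating 84 ≤ 86 → Commercial Permit required.
Rule 2: is a home-based business; is located in Zone A; provides massage or bodywork services → Standard Permit required.
Rule 3: is located in Zone A (not: is located in a residentially zoned district) → Regulatory License exemption does not apply.
Rule 4: is located in Zone A; is a home-based business (not: occupies leased commercial space) → Compliance Authorization not required.
Rule 5: is a home-based business → exempt from Regulatory License.
Rule 6: is located in Zone A; is a home-based business (not: is a mobile business with no fixed premises) → Zone A Certificate not required.
Rule 7: is a home-based business; is located in Zone A; seating 84 > 22 → Trade Certificate not required.
Rule 8: operates coin-operated machines → Compliance License required.
Rule 9: stores flammable materials → Regulatory License required.

Commercial Permit, Compliance License, Standard Permit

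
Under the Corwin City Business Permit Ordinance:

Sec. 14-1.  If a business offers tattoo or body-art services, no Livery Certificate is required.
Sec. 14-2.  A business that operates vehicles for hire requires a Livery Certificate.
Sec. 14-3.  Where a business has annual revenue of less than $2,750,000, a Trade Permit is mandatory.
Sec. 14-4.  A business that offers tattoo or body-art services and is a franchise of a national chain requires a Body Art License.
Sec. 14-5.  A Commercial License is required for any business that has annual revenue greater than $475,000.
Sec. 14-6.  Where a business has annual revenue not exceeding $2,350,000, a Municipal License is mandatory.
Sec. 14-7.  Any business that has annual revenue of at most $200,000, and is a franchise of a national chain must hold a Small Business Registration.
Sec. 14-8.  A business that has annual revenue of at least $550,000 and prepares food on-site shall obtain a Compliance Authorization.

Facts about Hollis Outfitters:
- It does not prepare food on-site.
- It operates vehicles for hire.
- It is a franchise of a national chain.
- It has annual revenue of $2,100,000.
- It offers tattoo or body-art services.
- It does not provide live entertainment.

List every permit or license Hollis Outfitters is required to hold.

Sec. 14-1. offers tattoo or body-art services → exempt from Livery Certificate.
Sec. 14-2. operates vehicles for hire → Livery Certificate required.
Sec. 14-3. revenue $2,100,000 < $2,750,000 → Trade Permit required.
Sec. 14-4. offers tattoo or body-art services; is a franchise of a national chain → Body Art License required.
Sec. 14-5. revenue $2,100,000 > $475,000 → Commercial License required.
Sec. 14-6. revenue $2,100,000 ≤ $2,350,000 → Municipal License required.
Sec. 14-7. revenue $2,100,000 > $200,000; is a franchise of a national chain → Small Business Registration not required.
Sec. 14-8. revenue $2,100,000 ≥ $550,000; does not prepare food on-site → Compliance Authorization not required.

Body Art License, Commercial License, Municipal License, Trade Permit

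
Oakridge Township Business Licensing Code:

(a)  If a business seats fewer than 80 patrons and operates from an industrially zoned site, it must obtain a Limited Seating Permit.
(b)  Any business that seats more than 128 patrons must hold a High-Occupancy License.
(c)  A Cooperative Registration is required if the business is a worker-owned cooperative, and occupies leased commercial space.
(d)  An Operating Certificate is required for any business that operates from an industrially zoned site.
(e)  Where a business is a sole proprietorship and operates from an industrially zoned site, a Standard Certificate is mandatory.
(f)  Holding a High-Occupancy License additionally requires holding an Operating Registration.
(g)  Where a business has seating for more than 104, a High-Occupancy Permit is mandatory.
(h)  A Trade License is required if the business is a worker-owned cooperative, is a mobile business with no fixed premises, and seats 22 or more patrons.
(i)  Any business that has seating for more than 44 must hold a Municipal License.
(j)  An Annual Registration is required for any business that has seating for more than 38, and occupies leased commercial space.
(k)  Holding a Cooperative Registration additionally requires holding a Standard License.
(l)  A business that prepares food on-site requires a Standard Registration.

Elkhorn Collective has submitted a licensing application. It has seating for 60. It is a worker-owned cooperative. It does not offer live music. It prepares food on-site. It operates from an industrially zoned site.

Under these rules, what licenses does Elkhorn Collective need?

(a) seating 60 < 80; operates from an industrially zoned site → Limited Seating Permit required.
(b) seating 60 ≤ 128 → High-Occupancy License not required.
(c) is a worker-owned cooperative; operates from an industrially zoned site (not: occupies leased commercial space) → Cooperative Registration not required.
(d) operates from an industrially zoned site → Operating Certificate required.
(e) is a worker-owned cooperative (not: is a sole proprietorship); operates from an industrially zoned site → Standard Certificate not required.
(f) High-Occupancy License is not required → no effect.
(g) seating 60 ≤ 104 → High-Occupancy Permit not required.
(h) is a worker-owned cooperative; operates from an industrially zoned site (not: is a mobile business with no fixed premises); seating 60 ≥ 22 → Trade License not required.
(i) seating 60 > 44 → Municipal License required.
(j) seating 60 > 38; operates from an industrially zoned site (not: occupies leased commercial space) → Annual Registration not required.
(k) Cooperative Registration is not required → no effect.
(l) prepares food on-site → Standard Registration required.

Limited Seating Permit, Municipal License, Operating Certificate, Standard Registration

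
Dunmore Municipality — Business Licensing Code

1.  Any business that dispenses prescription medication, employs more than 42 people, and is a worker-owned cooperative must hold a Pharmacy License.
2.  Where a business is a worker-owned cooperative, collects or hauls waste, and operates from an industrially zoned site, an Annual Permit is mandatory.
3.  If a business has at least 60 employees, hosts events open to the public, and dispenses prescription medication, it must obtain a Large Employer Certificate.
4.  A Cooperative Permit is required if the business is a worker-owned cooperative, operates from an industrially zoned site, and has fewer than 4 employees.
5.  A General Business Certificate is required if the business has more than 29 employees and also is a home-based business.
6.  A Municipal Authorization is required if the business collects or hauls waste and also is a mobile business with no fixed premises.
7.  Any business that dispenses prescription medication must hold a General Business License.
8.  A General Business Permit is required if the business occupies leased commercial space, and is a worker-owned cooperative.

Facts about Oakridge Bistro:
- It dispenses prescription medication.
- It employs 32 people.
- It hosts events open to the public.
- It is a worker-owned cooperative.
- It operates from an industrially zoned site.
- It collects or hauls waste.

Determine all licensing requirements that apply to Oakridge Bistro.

Annual Permit, General Business License

1. dispenses prescription medication; employees 32 ≤ 42; is a worker-owned cooperative → Pharmacy License not required.
2. is a worker-owned cooperative; collects or hauls waste; operates from an industrially zoned site → Annual Permit required.
3. employees 32 < 60; hosts events open to the public; dispenses prescription medication → Large Employer Certificate not required.
4. is a worker-owned cooperative; operates from an industrially zoned site; employees 32 ≥ 4 → Cooperative Permit not required.
5. employees 32 > 29; operates from an industrially zoned site (not: is a home-based business) → General Business Certificate not required.
6. collects or hauls waste; operates from an industrially zoned site (not: is a mobile business with no fixed premises) → Municipal Authorization not required.
7. dispenses prescription medication → General Business License required.
8. operates from an industrially zoned site (not: occupies leased commercial space); is a worker-owned cooperative → General Business Permit not required.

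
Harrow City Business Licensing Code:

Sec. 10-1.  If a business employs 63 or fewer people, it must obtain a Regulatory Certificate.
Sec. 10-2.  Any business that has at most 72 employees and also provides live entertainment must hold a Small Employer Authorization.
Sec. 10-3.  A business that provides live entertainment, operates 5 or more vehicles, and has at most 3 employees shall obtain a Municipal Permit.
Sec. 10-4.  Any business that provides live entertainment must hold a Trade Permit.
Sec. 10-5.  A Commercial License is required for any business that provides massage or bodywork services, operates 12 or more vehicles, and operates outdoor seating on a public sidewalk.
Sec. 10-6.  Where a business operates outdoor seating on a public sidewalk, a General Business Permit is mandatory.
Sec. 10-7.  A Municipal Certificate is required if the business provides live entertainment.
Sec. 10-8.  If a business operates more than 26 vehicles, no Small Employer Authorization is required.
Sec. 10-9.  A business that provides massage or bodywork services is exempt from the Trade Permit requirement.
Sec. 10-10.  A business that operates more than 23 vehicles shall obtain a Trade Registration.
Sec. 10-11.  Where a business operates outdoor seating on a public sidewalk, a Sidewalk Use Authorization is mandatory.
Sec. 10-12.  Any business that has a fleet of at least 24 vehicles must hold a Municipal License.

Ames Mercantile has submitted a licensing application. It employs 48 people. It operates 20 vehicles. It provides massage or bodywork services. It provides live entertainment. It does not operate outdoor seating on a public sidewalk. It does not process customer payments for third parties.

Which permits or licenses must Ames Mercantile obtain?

Sec. 10-1. employees 48 ≤ 63 → Regulatory Certificate required.
Sec. 10-2. employees 48 ≤ 72; provides live entertainment → Small Employer Authorization required.
Sec. 10-3. provides live entertainment; vehicles 20 ≥ 5; employees 48 > 3 → Municipal Permit not required.
Sec. 10-4. provides live entertainment → Trade Permit required.
Sec. 10-5. provides massage or bodywork services; vehicles 20 ≥ 12; does not operate outdoor seating on a public sidewalk → Commercial License not required.
Sec. 10-6. does not operate outdoor seating on a public sidewalk → General Business Permit not required.
Sec. 10-7. provides live entertainment → Municipal Certificate required.
Sec. 10-8. vehicles 20 ≤ 26 → Small Employer Authorization exemption does not apply.
Sec. 10-9. provides massage or bodywork services → exempt from Trade Permit.
Sec. 10-10. vehicles 20 ≤ 23 → Trade Registration not required.
Sec. 10-11. does not operate outdoor seating on a public sidewalk → Sidewalk Use Authorization not required.
Sec. 10-12. vehicles 20 < 24 → Municipal License not required.

Municipal Certificate, Regulatory Certificate, Small Employer Authorization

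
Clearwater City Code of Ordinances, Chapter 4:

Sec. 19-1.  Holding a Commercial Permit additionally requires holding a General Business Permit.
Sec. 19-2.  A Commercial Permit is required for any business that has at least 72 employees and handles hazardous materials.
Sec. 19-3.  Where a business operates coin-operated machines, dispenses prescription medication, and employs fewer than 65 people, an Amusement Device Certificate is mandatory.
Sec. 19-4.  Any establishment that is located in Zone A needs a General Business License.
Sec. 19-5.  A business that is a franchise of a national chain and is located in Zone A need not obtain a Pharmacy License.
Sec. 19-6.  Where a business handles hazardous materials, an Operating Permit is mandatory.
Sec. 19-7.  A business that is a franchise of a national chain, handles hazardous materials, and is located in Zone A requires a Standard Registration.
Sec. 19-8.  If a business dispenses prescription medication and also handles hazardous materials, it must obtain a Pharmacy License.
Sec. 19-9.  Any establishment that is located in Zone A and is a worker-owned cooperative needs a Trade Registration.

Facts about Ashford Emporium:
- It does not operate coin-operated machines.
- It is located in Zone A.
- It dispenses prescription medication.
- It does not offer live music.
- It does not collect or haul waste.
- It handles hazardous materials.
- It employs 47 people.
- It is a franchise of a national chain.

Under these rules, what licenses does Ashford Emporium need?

General Business License, Operating Permit, Standard Registration

Sec. 19-1. Commercial Permit is not required → no effect.
Sec. 19-2. employees 47 < 72; handles hazardous materials → Commercial Permit not required.
Sec. 19-3. does not operate coin-operated machines; dispenses prescription medication; employees 47 < 65 → Amusement Device Certificate not required.
Sec. 19-4. is located in Zone A → General Business License required.
Sec. 19-5. is a franchise of a national chain; is located in Zone A → exempt from Pharmacy License.
Sec. 19-6. handles hazardous materials → Operating Permit required.
Sec. 19-7. is a franchise of a national chain; handles hazardous materials; is located in Zone A → Standard Registration required.
Sec. 19-8. dispenses prescription medication; handles hazardous materials → Pharmacy License required.
Sec. 19-9. is located in Zone A; is a franchise of a national chain (not: is a worker-owned cooperative) → Trade Registration not required.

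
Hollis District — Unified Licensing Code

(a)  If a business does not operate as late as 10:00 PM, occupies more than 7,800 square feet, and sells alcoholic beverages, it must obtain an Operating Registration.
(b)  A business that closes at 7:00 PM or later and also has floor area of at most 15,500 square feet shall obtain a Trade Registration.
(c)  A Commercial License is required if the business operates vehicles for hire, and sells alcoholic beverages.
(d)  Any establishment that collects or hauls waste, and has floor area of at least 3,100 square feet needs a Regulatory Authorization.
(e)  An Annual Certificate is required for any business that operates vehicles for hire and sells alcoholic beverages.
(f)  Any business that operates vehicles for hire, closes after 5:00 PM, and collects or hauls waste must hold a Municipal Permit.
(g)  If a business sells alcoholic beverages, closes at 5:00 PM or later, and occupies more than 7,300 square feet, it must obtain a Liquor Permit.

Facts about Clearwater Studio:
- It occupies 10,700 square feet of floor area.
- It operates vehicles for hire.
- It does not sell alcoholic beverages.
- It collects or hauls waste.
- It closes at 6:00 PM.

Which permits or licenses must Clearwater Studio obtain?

Municipal Permit, Regulatory Authorization

(a) closes 6:00 PM, at/before 10:00 PM; floor area 10,700 square feet > 7,800 square feet; does not sell alcoholic beverages → Operating Registration not required.
(b) closes 6:00 PM, at/before 7:00 PM; floor area 10,700 square feet ≤ 15,500 square feet → Trade Registration not required.
(c) operates vehicles for hire; does not sell alcoholic beverages → Commercial License not required.
(d) collects or hauls waste; floor area 10,700 square feet ≥ 3,100 square feet → Regulatory Authorization required.
(e) operates vehicles for hire; does not sell alcoholic beverages → Annual Certificate not required.
(f) operates vehicles for hire; closes 6:00 PM, after 5:00 PM; collects or hauls waste → Municipal Permit required.
(g) does not sell alcoholic beverages; closes 6:00 PM, after 5:00 PM; floor area 10,700 square feet > 7,300 square feet → Liquor Permit not required.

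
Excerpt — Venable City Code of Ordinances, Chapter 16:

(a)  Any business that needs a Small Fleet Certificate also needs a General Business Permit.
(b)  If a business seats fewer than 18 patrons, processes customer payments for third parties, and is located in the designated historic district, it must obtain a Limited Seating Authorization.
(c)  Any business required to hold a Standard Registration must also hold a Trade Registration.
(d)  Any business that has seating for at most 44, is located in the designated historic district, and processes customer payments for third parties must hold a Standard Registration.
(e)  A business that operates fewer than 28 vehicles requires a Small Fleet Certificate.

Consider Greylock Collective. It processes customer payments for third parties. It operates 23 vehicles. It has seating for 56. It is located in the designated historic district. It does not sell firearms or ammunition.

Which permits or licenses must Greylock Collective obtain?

(a) Small Fleet Certificate is required → General Business Permit also required.
(b) seating 56 ≥ 18; processes customer payments for third parties; is located in the designated historic district → Limited Seating Authorization not required.
(c) Standard Registration is not required → no effect.
(d) seating 56 > 44; is located in the designated historic district; processes customer payments for third parties → Standard Registration not required.
(e) vehicles 23 < 28 → Small Fleet Certificate required.

General Business Permit, Small Fleet Certificate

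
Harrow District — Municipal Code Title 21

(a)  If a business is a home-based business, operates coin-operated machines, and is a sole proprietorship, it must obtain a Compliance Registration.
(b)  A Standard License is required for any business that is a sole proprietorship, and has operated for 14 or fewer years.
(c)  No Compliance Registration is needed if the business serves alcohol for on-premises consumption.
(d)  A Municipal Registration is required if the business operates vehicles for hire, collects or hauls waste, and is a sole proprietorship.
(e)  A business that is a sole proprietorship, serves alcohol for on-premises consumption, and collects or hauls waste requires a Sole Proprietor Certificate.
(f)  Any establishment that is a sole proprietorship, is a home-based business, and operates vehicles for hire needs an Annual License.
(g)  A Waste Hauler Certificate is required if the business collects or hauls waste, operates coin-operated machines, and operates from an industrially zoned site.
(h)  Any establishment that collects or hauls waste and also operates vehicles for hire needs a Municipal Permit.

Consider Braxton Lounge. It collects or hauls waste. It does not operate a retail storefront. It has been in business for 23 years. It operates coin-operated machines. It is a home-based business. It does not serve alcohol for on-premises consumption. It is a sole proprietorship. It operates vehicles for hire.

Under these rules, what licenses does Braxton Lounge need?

(a) is a home-based business; operates coin-operated machines; is a sole proprietorship → Compliance Registration required.
(b) is a sole proprietorship; years in business 23 > 14 → Standard License not required.
(c) does not serve alcohol for on-premises consumption → Compliance Registration exemption does not apply.
(d) operates vehicles for hire; collects or hauls waste; is a sole proprietorship → Municipal Registration required.
(e) is a sole proprietorship; does not serve alcohol for on-premises consumption; collects or hauls waste → Sole Proprietor Certificate not required.
(f) is a sole proprietorship; is a home-based business; operates vehicles for hire → Annual License required.
(g) collects or hauls waste; operates coin-operated machines; is a home-based business (not: operates from an industrially zoned site) → Waste Hauler Certificate not required.
(h) collects or hauls waste; operates vehicles for hire → Municipal Permit required.

Annual License, Compliance Registration, Municipal Permit, Municipal Registration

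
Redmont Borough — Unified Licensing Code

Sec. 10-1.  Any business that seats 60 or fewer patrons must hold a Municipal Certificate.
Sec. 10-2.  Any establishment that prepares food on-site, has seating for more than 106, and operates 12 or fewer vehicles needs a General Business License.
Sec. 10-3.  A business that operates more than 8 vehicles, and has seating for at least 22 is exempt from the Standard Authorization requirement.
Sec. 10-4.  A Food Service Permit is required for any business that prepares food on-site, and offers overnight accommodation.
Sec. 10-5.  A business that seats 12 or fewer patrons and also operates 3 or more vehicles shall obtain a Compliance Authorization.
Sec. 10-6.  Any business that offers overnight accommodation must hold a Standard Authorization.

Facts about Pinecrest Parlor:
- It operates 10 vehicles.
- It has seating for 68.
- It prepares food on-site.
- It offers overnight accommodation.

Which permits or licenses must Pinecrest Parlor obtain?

Sec. 10-1. seating 68 > 60 → Municipal Certificate not required.
Sec. 10-2. prepares food on-site; seating 68 ≤ 106; vehicles 10 ≤ 12 → General Business License not required.
Sec. 10-3. vehicles 10 > 8; seating 68 ≥ 22 → exempt from Standard Authorization.
Sec. 10-4. prepares food on-site; offers overnight accommodation → Food Service Permit required.
Sec. 10-5. seating 68 > 12; vehicles 10 ≥ 3 → Compliance Authorization not required.
Sec. 10-6. offers overnight accommodation → Standard Authorization required.

Food Service Permit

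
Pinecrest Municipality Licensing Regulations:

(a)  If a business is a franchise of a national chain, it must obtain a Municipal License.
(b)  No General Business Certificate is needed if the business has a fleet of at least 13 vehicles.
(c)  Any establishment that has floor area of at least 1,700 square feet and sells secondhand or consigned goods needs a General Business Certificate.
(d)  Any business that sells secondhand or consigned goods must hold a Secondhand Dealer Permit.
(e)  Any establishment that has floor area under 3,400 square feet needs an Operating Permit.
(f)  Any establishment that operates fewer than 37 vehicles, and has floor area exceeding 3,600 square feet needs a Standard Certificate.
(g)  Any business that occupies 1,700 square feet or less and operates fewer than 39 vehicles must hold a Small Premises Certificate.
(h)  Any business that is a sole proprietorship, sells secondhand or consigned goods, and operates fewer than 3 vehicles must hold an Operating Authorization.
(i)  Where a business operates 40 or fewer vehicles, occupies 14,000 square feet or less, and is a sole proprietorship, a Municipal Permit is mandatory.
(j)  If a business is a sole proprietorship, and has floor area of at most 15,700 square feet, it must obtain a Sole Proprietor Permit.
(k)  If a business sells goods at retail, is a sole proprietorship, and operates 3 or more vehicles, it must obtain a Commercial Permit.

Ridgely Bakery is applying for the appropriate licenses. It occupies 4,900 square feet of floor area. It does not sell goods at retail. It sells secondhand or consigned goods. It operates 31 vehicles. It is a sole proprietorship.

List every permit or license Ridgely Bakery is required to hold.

Municipal Permit, Secondhand Dealer Permit, Sole Proprietor Permit, Standard Certificate

(a) is a sole proprietorship (not: is a franchise of a national chain) → Municipal License not required.
(b) vehicles 31 ≥ 13 → exempt from General Business Certificate.
(c) floor area 4,900 square feet ≥ 1,700 square feet; sells secondhand or consigned goods → General Business Certificate required.
(d) sells secondhand or consigned goods → Secondhand Dealer Permit required.
(e) floor area 4,900 square feet ≥ 3,400 square feet → Operating Permit not required.
(f) vehicles 31 < 37; floor area 4,900 square feet > 3,600 square feet → Standard Certificate required.
(g) floor area 4,900 square feet > 1,700 square feet; vehicles 31 < 39 → Small Premises Certificate not required.
(h) is a sole proprietorship; sells secondhand or consigned goods; vehicles 31 ≥ 3 → Operating Authorization not required.
(i) vehicles 31 ≤ 40; floor area 4,900 square feet ≤ 14,000 square feet; is a sole proprietorship → Municipal Permit required.
(j) is a sole proprietorship; floor area 4,900 square feet ≤ 15,700 square feet → Sole Proprietor Permit required.
(k) does not sell goods at retail; is a sole proprietorship; vehicles 31 ≥ 3 → Commercial Permit not required.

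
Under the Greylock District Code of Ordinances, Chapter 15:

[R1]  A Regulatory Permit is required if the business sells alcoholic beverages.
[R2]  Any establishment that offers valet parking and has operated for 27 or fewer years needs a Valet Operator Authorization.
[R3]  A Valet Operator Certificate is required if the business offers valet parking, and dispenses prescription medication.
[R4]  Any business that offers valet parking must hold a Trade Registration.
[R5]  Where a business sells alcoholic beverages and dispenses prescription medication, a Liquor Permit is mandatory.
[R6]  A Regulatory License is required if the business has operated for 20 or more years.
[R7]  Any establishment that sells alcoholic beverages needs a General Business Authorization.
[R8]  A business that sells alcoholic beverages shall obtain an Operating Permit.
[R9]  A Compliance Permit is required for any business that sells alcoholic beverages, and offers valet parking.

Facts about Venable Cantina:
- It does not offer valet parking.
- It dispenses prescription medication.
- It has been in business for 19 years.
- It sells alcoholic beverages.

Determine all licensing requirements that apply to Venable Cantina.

[R1] sells alcoholic beverages → Regulatory Permit required.
[R2] does not offer valet parking; years in business 19 ≤ 27 → Valet Operator Authorization not required.
[R3] does not offer valet parking; dispenses prescription medication → Valet Operator Certificate not required.
[R4] does not offer valet parking → Trade Registration not required.
[R5] sells alcoholic beverages; dispenses prescription medication → Liquor Permit required.
[R6] years in business 19 < 20 → Regulatory License not required.
[R7] sells alcoholic beverages → General Business Authorization required.
[R8] sells alcoholic beverages → Operating Permit required.
[R9] sells alcoholic beverages; does not offer valet parking → Compliance Permit not required.

General Business Authorization, Liquor Permit, Operating Permit, Regulatory Permit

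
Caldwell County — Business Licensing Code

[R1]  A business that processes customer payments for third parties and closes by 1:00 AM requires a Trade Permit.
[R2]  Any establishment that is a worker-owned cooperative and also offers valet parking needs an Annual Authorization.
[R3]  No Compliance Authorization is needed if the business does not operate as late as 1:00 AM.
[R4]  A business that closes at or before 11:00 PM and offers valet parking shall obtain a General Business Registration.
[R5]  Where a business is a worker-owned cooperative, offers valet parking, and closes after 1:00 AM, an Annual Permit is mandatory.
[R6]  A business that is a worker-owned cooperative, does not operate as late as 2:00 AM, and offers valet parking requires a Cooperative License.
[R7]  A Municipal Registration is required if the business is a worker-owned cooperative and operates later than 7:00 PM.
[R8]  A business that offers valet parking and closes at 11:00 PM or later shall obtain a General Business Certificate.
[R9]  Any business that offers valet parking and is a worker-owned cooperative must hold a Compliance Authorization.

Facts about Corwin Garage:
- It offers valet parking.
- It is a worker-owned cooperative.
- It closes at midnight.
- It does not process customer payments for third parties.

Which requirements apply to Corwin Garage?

Annual Authorization, Cooperative License, General Business Certificate, Municipal Registration

[R1] does not process customer payments for third parties; closes midnight, at/before 1:00 AM → Trade Permit not required.
[R2] is a worker-owned cooperative; offers valet parking → Annual Authorization required.
[R3] closes midnight, at/before 1:00 AM → exempt from Compliance Authorization.
[R4] closes midnight, after 11:00 PM; offers valet parking → General Business Registration not required.
[R5] is a worker-owned cooperative; offers valet parking; closes midnight, at/before 1:00 AM → Annual Permit not required.
[R6] is a worker-owned cooperative; closes midnight, at/before 2:00 AM; offers valet parking → Cooperative License required.
[R7] is a worker-owned cooperative; closes midnight, after 7:00 PM → Municipal Registration required.
[R8] offers valet parking; closes midnight, after 11:00 PM → General Business Certificate required.
[R9] offers valet parking; is a worker-owned cooperative → Compliance Authorization required.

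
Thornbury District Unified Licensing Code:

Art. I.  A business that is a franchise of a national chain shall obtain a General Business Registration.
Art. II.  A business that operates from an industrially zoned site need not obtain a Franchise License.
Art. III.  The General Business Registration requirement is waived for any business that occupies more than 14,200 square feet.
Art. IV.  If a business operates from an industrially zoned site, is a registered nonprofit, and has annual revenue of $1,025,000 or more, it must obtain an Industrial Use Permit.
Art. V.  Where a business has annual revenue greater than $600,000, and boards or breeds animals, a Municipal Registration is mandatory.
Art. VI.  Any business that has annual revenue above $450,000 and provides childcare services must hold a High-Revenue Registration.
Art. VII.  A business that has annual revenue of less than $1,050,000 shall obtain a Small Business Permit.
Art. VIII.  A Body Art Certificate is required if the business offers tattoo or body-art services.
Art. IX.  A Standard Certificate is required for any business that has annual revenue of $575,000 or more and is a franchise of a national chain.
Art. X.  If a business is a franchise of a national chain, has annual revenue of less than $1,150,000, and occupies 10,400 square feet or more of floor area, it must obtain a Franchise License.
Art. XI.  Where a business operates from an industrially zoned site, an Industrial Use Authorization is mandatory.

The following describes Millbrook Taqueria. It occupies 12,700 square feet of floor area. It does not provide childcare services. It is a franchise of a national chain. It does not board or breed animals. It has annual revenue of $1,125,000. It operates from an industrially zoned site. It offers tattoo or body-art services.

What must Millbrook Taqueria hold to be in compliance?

Body Art Certificate, General Business Registration, Industrial Use Authorization, Standard Certificate

Art. I. is a franchise of a national chain → General Business Registration required.
Art. II. operates from an industrially zoned site → exempt from Franchise License.
Art. III. floor area 12,700 square feet ≤ 14,200 square feet → General Business Registration exemption does not apply.
Art. IV. operates from an industrially zoned site; is a franchise of a national chain (not: is a registered nonprofit); revenue $1,125,000 ≥ $1,025,000 → Industrial Use Permit not required.
Art. V. revenue $1,125,000 > $600,000; does not board or breed animals → Municipal Registration not required.
Art. VI. revenue $1,125,000 > $450,000; does not provide childcare services → High-Revenue Registration not required.
Art. VII. revenue $1,125,000 ≥ $1,050,000 → Small Business Permit not required.
Art. VIII. offers tattoo or body-art services → Body Art Certificate required.
Art. IX. revenue $1,125,000 ≥ $575,000; is a franchise of a national chain → Standard Certificate required.
Art. X. is a franchise of a national chain; revenue $1,125,000 < $1,150,000; floor area 12,700 square feet ≥ 10,400 square feet → Franchise License required.
Art. XI. operates from an industrially zoned site → Industrial Use Authorization required.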